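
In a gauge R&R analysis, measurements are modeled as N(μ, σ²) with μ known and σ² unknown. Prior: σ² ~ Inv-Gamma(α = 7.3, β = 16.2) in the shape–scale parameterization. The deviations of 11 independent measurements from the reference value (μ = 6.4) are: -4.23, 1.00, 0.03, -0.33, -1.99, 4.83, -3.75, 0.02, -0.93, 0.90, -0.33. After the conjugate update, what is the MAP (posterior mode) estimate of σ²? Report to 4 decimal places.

3.4253

With known mean μ and an Inverse-Gamma(α, β) prior on σ², the Normal likelihood is conjugate: posterior is Inv-Gamma(α + n/2, β + Σ(xᵢ−μ)²/2).
Σ(xᵢ−μ)² = (-4.23)² + (1.00)² + (0.03)² + (-0.33)² + (-1.99)² + (4.83)² + (-3.75)² + (0.02)² + (-0.93)² + (0.90)² + (-0.33)² = 62.1384.
Posterior: Inv-Gamma(7.3 + 11/2, 16.2 + 62.1384/2) = Inv-Gamma(12.80, 47.26920).
Mode = β/(α+1) = 47.26920/13.80 = 3.4253.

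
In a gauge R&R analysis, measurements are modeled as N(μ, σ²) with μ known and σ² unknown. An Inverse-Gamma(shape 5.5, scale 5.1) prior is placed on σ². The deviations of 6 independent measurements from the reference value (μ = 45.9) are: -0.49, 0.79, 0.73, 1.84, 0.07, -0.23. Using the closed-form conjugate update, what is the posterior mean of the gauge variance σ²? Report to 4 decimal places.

With known mean μ and an Inverse-Gamma(α, β) prior on σ², the Normal likelihood is conjugate: posterior is Inv-Gamma(α + n/2, β + Σ(xᵢ−μ)²/2).
Σ(xᵢ−μ)² = (-0.49)² + (0.79)² + (0.73)² + (1.84)² + (0.07)² + (-0.23)² = 4.8405.
Posterior: Inv-Gamma(5.5 + 6/2, 5.1 + 4.8405/2) = Inv-Gamma(8.50, 7.52025).
E[σ²|data] = β/(α−1) = 7.52025/7.50 = 1.0027.

1.0027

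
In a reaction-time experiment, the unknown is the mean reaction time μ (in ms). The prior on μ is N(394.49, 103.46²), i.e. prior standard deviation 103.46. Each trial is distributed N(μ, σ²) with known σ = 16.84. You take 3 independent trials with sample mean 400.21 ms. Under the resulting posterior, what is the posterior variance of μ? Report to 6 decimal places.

For Normal data with known variance σ², a Normal(μ₀, σ₀²) prior on μ is conjugate. Posterior precision = 1/σ₀² + n/σ²; posterior mean is the precision-weighted average of μ₀ and x̄.
σ₀² = 103.46² = 10703.9716, σ² = 16.84² = 283.5856; σ² + n·σ₀² = 283.5856 + 3·10703.9716 = 32395.5004.
Posterior precision = 1/σ₀² + n/σ² = 1/10703.9716 + 3/283.5856 = (σ² + n·σ₀²)/(σ₀²σ²) = 32395.5004/(10703.9716·283.5856); posterior variance σₙ² = σ₀²σ²/(σ² + n·σ₀²) = 10703.9716·283.5856/32395.5004 = 93.701044.

93.701044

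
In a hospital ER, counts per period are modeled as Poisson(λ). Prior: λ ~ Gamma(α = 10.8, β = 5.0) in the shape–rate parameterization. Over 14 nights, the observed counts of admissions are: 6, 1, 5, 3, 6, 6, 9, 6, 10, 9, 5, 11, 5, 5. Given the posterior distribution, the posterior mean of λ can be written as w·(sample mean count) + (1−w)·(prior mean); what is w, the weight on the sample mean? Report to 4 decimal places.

0.7368

With a Gamma(shape α, rate β) prior, the Poisson likelihood is conjugate: the posterior is Gamma(α + ΣXᵢ, β + n).
Posterior mean = (α₀+S)/(β₀+n) = [n/(β₀+n)]·(S/n) + [β₀/(β₀+n)]·(α₀/β₀), so only n and β₀ enter the weight.
Weight on data w = n/(β₀+n) = 14/(5.0+14) = 14/19.0 = 0.7368.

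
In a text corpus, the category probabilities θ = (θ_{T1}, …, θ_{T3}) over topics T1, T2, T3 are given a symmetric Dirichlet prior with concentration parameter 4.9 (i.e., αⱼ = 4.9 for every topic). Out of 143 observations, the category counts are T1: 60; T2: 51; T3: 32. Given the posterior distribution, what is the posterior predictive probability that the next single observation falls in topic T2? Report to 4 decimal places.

The Dirichlet prior is conjugate to the Multinomial likelihood: each posterior αⱼ = prior αⱼ + observed count nⱼ.
Posterior concentration: (64.9, 55.9, 36.9), total = 157.7.
P(next = T2 | data) = α_{T2}/Σα = 0.3545.

0.3545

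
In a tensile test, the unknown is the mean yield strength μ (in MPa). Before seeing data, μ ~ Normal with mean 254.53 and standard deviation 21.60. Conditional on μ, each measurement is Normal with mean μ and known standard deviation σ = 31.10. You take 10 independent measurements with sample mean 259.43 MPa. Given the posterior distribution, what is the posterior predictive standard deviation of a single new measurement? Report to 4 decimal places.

For Normal data with known variance σ², a Normal(μ₀, σ₀²) prior on μ is conjugate. Posterior precision = 1/σ₀² + n/σ²; posterior mean is the precision-weighted average of μ₀ and x̄.
σ₀² = 21.60² = 466.56, σ² = 31.10² = 967.21; σ² + n·σ₀² = 967.21 + 10·466.56 = 5632.81.
Posterior precision = 1/σ₀² + n/σ² = 1/466.56 + 10/967.21 = (σ² + n·σ₀²)/(σ₀²σ²) = 5632.81/(466.56·967.21); posterior variance σₙ² = σ₀²σ²/(σ² + n·σ₀²) = 466.56·967.21/5632.81 = 80.113034.
Predictive variance for one new observation = σₙ² + σ² = 466.56·967.21/5632.81 + 967.21 = σ²·(σ₀² + 5632.81)/5632.81 = 967.21·6099.37/5632.81 = 1047.323034; SD = √(967.21·6099.37/5632.81) = 32.3624.

32.3624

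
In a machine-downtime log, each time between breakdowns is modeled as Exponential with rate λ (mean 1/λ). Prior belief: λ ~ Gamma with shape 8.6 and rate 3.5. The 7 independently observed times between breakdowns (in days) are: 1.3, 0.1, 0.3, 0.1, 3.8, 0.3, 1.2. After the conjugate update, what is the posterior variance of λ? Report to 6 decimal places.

With a Gamma(shape α, rate β) prior on the exponential rate λ, the posterior after n observations with total T = Σxᵢ is Gamma(α+n, β+T).
Sum of observations T = 7.1 days; n = 7.
Posterior: Gamma(8.6+7, 3.5+7.1) = Gamma(15.6, 10.6).
Var = α/β² = 0.138839.

0.138839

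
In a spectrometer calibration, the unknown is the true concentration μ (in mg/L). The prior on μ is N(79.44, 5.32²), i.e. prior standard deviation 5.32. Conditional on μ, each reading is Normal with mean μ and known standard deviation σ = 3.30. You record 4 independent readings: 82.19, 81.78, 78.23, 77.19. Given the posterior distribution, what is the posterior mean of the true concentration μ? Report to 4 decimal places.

79.8117

For Normal data with known variance σ², a Normal(μ₀, σ₀²) prior on μ is conjugate. Posterior precision = 1/σ₀² + n/σ²; posterior mean is the precision-weighted average of μ₀ and x̄.
Σxᵢ = 82.19 + 81.78 + 78.23 + 77.19 = 319.39, so n·x̄ = 319.39.
σ₀² = 5.32² = 28.3024, σ² = 3.30² = 10.89; σ² + n·σ₀² = 10.89 + 4·28.3024 = 124.0996.
Posterior mean = (μ₀/σ₀² + n·x̄/σ²)/(1/σ₀² + n/σ²) = (σ²·μ₀ + σ₀²·n·x̄)/(σ² + n·σ₀²) = (10.89·79.44 + 28.3024·319.39)/124.0996 = 9904.605136/124.0996 = 79.8117.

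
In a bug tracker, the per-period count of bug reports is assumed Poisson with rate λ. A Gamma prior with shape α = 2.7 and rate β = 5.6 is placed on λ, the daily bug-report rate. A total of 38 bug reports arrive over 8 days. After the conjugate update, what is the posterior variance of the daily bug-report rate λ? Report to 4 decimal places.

0.2200

With a Gamma(shape α, rate β) prior, the Poisson likelihood is conjugate: the posterior is Gamma(α + ΣXᵢ, β + n).
Posterior: Gamma(α+S, β+n) = Gamma(2.7+38, 5.6+8) = Gamma(40.7, 13.6).
Var = α/β² = 40.7/13.6² = 0.2200.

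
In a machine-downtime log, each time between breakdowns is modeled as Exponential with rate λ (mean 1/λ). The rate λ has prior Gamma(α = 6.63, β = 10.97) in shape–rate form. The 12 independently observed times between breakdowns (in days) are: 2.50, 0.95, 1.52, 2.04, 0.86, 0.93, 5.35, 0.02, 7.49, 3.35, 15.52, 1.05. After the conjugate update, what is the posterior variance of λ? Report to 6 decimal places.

0.006746

With a Gamma(shape α, rate β) prior on the exponential rate λ, the posterior after n observations with total T = Σxᵢ is Gamma(α+n, β+T).
Sum of observations T = 41.58 days; n = 12.
Posterior: Gamma(6.63+12, 10.97+41.58) = Gamma(18.63, 52.55).
Var = α/β² = 0.006746.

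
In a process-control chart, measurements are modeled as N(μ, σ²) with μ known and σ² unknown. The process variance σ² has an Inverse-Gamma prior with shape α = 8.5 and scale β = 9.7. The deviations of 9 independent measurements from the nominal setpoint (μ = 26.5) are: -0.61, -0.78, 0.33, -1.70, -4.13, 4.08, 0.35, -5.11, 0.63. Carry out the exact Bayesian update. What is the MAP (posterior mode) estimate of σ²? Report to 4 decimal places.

2.9898

With known mean μ and an Inverse-Gamma(α, β) prior on σ², the Normal likelihood is conjugate: posterior is Inv-Gamma(α + n/2, β + Σ(xᵢ−μ)²/2).
Σ(xᵢ−μ)² = (-0.61)² + (-0.78)² + (0.33)² + (-1.70)² + (-4.13)² + (4.08)² + (0.35)² + (-5.11)² + (0.63)² = 64.3142.
Posterior: Inv-Gamma(8.5 + 9/2, 9.7 + 64.3142/2) = Inv-Gamma(13.00, 41.85710).
Mode = β/(α+1) = 41.85710/14.00 = 2.9898.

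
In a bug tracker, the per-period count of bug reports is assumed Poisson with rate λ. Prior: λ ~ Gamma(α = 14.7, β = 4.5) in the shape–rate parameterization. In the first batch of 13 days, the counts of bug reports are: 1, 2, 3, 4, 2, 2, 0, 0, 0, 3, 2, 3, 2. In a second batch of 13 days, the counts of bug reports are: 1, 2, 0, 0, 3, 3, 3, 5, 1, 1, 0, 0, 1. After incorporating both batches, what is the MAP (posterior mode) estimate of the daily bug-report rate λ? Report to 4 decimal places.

1.8918

With a Gamma(shape α, rate β) prior, the Poisson likelihood is conjugate: the posterior is Gamma(α + ΣXᵢ, β + n).
Batch 1: sum of counts S = 24 over n = 13 days.
After batch 1: Gamma(α+S, β+n) = Gamma(14.7+24, 4.5+13) = Gamma(38.7, 17.5).
Batch 2: sum of counts S = 20 over n = 13 days.
After batch 2: Gamma(α+S, β+n) = Gamma(38.7+20, 17.5+13) = Gamma(58.7, 30.5).
Mode of Gamma(α,β) for α≥1 is (α−1)/β = 57.7/30.5 = 1.8918.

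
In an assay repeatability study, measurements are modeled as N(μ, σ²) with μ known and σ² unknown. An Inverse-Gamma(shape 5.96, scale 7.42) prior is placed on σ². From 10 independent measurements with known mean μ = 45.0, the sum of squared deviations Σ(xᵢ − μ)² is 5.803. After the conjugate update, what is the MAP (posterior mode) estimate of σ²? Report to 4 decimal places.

0.8630

With known mean μ and an Inverse-Gamma(α, β) prior on σ², the Normal likelihood is conjugate: posterior is Inv-Gamma(α + n/2, β + Σ(xᵢ−μ)²/2).
Posterior: Inv-Gamma(5.96 + 10/2, 7.42 + 5.803/2) = Inv-Gamma(10.96, 10.3215).
Mode = β/(α+1) = 10.3215/11.96 = 0.8630.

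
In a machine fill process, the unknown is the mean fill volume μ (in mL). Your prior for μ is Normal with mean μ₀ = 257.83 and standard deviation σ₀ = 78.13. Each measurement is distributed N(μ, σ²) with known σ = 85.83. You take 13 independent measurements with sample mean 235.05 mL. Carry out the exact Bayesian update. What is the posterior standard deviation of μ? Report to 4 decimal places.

22.7714

For Normal data with known variance σ², a Normal(μ₀, σ₀²) prior on μ is conjugate. Posterior precision = 1/σ₀² + n/σ²; posterior mean is the precision-weighted average of μ₀ and x̄.
σ₀² = 78.13² = 6104.2969, σ² = 85.83² = 7366.7889; σ² + n·σ₀² = 7366.7889 + 13·6104.2969 = 86722.6486.
Posterior precision = 1/σ₀² + n/σ² = 1/6104.2969 + 13/7366.7889 = (σ² + n·σ₀²)/(σ₀²σ²) = 86722.6486/(6104.2969·7366.7889); posterior variance σₙ² = σ₀²σ²/(σ² + n·σ₀²) = 6104.2969·7366.7889/86722.6486 = 518.538898.
Posterior SD = √σₙ² = √(6104.2969·7366.7889/86722.6486) = 22.7714.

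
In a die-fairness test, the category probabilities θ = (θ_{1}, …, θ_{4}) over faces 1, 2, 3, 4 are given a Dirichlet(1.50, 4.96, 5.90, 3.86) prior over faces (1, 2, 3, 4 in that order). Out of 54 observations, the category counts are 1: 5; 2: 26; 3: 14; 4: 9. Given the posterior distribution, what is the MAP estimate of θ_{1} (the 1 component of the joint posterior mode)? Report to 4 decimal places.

0.0831

The Dirichlet prior is conjugate to the Multinomial likelihood: each posterior αⱼ = prior αⱼ + observed count nⱼ.
Posterior concentration: (6.50, 30.96, 19.90, 12.86), total = 70.22.
Joint mode component: (α_{1}−1)/(Σα−K) = 5.50/66.22 = 0.0831.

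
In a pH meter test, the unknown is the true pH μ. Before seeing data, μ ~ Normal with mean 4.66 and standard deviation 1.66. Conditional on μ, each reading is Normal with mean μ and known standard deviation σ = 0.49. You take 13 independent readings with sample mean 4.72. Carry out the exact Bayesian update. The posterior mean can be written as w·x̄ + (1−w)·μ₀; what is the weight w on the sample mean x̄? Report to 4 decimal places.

For Normal data with known variance σ², a Normal(μ₀, σ₀²) prior on μ is conjugate. Posterior precision = 1/σ₀² + n/σ²; posterior mean is the precision-weighted average of μ₀ and x̄.
σ₀² = 1.66² = 2.7556, σ² = 0.49² = 0.2401. Prior precision 1/σ₀² = 1/2.7556; data precision n/σ² = 13/0.2401.
w = (n/σ²)/(1/σ₀² + n/σ²) = n·σ₀²/(σ² + n·σ₀²) = 13·2.7556/(0.2401 + 13·2.7556) = 35.8228/36.0629 = 0.9933.

0.9933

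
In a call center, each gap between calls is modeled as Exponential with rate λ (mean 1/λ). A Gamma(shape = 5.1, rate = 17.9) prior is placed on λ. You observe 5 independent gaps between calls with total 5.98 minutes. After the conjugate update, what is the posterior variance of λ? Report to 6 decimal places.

0.017711

With a Gamma(shape α, rate β) prior on the exponential rate λ, the posterior after n observations with total T = Σxᵢ is Gamma(α+n, β+T).
Posterior: Gamma(5.1+5, 17.9+5.98) = Gamma(10.1, 23.88).
Var = α/β² = 0.017711.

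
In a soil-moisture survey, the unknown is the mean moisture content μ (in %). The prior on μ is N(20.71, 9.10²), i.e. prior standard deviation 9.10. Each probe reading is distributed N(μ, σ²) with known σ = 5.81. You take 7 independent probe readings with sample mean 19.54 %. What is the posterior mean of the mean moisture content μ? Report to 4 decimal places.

For Normal data with known variance σ², a Normal(μ₀, σ₀²) prior on μ is conjugate. Posterior precision = 1/σ₀² + n/σ²; posterior mean is the precision-weighted average of μ₀ and x̄.
n·x̄ = 7·19.54 = 136.78.
σ₀² = 9.10² = 82.81, σ² = 5.81² = 33.7561; σ² + n·σ₀² = 33.7561 + 7·82.81 = 613.4261.
Posterior mean = (μ₀/σ₀² + n·x̄/σ²)/(1/σ₀² + n/σ²) = (σ²·μ₀ + σ₀²·n·x̄)/(σ² + n·σ₀²) = (33.7561·20.71 + 82.81·136.78)/613.4261 = 12025.840631/613.4261 = 19.6044.

19.6044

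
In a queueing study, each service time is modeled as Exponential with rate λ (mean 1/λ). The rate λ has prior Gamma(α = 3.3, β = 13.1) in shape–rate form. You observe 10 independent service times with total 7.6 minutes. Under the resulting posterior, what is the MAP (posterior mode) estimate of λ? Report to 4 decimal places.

0.5942

With a Gamma(shape α, rate β) prior on the exponential rate λ, the posterior after n observations with total T = Σxᵢ is Gamma(α+n, β+T).
Posterior: Gamma(3.3+10, 13.1+7.6) = Gamma(13.3, 20.7).
Mode = (α−1)/β = 0.5942.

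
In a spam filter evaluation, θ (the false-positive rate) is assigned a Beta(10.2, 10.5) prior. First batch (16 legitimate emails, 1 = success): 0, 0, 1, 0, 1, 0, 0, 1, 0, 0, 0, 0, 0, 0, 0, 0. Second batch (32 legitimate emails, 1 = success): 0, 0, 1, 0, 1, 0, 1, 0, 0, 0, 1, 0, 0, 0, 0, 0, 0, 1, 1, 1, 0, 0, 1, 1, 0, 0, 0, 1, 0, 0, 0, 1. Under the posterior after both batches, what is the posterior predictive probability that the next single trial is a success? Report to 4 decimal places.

The Beta prior is conjugate to a Binomial/Bernoulli likelihood; the update adds successes to α and failures to β.
After batch 1: Beta(10.2+3, 10.5+13) = Beta(13.2, 23.5).
After batch 2: Beta(13.2+11, 23.5+21) = Beta(24.2, 44.5).
For a single future Bernoulli trial, P(success | data) = α/(α+β) = 0.3523.

0.3523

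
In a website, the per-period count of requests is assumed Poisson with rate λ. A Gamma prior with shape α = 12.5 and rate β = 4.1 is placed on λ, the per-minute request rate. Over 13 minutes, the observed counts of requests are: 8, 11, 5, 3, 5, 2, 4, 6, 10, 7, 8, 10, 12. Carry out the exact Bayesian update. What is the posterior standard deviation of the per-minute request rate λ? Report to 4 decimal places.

0.5949

With a Gamma(shape α, rate β) prior, the Poisson likelihood is conjugate: the posterior is Gamma(α + ΣXᵢ, β + n).
Sum of counts S = 91 over n = 13 minutes.
Posterior: Gamma(α+S, β+n) = Gamma(12.5+91, 4.1+13) = Gamma(103.5, 17.1).
SD = √α/β = √103.5/17.1 = 0.5949.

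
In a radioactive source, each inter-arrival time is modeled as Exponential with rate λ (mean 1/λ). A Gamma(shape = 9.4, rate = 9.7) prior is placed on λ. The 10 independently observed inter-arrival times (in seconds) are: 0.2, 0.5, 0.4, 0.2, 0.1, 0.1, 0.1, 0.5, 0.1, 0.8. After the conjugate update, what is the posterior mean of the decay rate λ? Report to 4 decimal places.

With a Gamma(shape α, rate β) prior on the exponential rate λ, the posterior after n observations with total T = Σxᵢ is Gamma(α+n, β+T).
Sum of observations T = 3.0 seconds; n = 10.
Posterior: Gamma(9.4+10, 9.7+3.0) = Gamma(19.4, 12.7).
Posterior mean of λ = α/β = 19.4/12.7 = 1.5276.

1.5276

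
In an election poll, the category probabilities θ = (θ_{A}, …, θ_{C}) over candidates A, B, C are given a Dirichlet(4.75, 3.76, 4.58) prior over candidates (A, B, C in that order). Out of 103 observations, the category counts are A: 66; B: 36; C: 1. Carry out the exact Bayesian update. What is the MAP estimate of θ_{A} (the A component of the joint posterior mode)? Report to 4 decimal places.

0.6168

The Dirichlet prior is conjugate to the Multinomial likelihood: each posterior αⱼ = prior αⱼ + observed count nⱼ.
Posterior concentration: (70.75, 39.76, 5.58), total = 116.09.
Joint mode component: (α_{A}−1)/(Σα−K) = 69.75/113.09 = 0.6168.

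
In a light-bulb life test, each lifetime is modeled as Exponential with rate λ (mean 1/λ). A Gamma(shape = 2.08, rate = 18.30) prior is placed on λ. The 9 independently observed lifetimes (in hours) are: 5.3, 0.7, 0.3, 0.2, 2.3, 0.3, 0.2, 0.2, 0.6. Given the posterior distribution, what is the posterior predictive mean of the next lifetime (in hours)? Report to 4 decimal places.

With a Gamma(shape α, rate β) prior on the exponential rate λ, the posterior after n observations with total T = Σxᵢ is Gamma(α+n, β+T).
Sum of observations T = 10.1 hours; n = 9.
Posterior: Gamma(2.08+9, 18.30+10.1) = Gamma(11.08, 28.40).
The predictive distribution for the next observation is Lomax; its mean is β/(α−1) = 28.40/10.08 = 2.8175.

2.8175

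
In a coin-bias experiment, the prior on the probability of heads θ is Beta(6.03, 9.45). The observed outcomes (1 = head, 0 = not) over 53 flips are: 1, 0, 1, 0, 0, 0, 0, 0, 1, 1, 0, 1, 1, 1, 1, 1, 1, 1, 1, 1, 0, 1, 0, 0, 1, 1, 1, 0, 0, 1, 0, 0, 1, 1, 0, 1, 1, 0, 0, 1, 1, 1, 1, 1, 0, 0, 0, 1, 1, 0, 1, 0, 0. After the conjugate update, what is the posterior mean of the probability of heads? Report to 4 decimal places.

The Beta prior is conjugate to a Binomial/Bernoulli likelihood; the update adds successes to α and failures to β.
Posterior: Beta(α+k, β+n−k) = Beta(6.03+30, 9.45+23) = Beta(36.03, 32.45).
Posterior mean = α/(α+β) = 36.03/68.48 = 0.5261.

0.5261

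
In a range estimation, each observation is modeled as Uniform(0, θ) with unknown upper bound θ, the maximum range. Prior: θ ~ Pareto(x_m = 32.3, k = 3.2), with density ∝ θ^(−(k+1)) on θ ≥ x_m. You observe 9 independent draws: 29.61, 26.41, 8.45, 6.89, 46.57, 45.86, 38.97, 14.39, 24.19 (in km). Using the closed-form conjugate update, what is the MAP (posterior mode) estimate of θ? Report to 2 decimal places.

A Pareto(scale x_m, shape k) prior on the upper bound θ of Uniform(0, θ) is conjugate: posterior is Pareto(max(x_m, max xᵢ), k + n).
Sample maximum = 46.57; prior scale x_m = 32.3 → posterior scale = max = 46.57.
Posterior shape = 3.2 + 9 = 12.2.
The Pareto density is decreasing on [x_m, ∞), so the mode is x_m = 46.57.

46.57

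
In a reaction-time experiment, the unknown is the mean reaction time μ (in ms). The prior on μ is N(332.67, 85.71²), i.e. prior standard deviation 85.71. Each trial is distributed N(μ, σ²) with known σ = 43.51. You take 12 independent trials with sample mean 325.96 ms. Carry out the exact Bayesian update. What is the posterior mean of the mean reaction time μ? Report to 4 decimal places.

326.1011

For Normal data with known variance σ², a Normal(μ₀, σ₀²) prior on μ is conjugate. Posterior precision = 1/σ₀² + n/σ²; posterior mean is the precision-weighted average of μ₀ and x̄.
n·x̄ = 12·325.96 = 3911.52.
σ₀² = 85.71² = 7346.2041, σ² = 43.51² = 1893.1201; σ² + n·σ₀² = 1893.1201 + 12·7346.2041 = 90047.5693.
Posterior mean = (μ₀/σ₀² + n·x̄/σ²)/(1/σ₀² + n/σ²) = (σ²·μ₀ + σ₀²·n·x̄)/(σ² + n·σ₀²) = (1893.1201·332.67 + 7346.2041·3911.52)/90047.5693 = 29364608.524899/90047.5693 = 326.1011.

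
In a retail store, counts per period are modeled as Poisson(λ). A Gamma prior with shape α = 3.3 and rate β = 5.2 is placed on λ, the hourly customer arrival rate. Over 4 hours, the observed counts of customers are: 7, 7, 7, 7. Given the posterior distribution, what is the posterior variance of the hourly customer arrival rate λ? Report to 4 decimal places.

With a Gamma(shape α, rate β) prior, the Poisson likelihood is conjugate: the posterior is Gamma(α + ΣXᵢ, β + n).
Sum of counts S = 28 over n = 4 hours.
Posterior: Gamma(α+S, β+n) = Gamma(3.3+28, 5.2+4) = Gamma(31.3, 9.2).
Var = α/β² = 31.3/9.2² = 0.3698.

0.3698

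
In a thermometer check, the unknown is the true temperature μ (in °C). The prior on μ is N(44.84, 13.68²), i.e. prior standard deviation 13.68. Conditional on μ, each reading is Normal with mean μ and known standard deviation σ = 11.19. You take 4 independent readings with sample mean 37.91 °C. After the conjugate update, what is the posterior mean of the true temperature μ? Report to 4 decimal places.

For Normal data with known variance σ², a Normal(μ₀, σ₀²) prior on μ is conjugate. Posterior precision = 1/σ₀² + n/σ²; posterior mean is the precision-weighted average of μ₀ and x̄.
n·x̄ = 4·37.91 = 151.64.
σ₀² = 13.68² = 187.1424, σ² = 11.19² = 125.2161; σ² + n·σ₀² = 125.2161 + 4·187.1424 = 873.7857.
Posterior mean = (μ₀/σ₀² + n·x̄/σ²)/(1/σ₀² + n/σ²) = (σ²·μ₀ + σ₀²·n·x̄)/(σ² + n·σ₀²) = (125.2161·44.84 + 187.1424·151.64)/873.7857 = 33992.96346/873.7857 = 38.9031.

38.9031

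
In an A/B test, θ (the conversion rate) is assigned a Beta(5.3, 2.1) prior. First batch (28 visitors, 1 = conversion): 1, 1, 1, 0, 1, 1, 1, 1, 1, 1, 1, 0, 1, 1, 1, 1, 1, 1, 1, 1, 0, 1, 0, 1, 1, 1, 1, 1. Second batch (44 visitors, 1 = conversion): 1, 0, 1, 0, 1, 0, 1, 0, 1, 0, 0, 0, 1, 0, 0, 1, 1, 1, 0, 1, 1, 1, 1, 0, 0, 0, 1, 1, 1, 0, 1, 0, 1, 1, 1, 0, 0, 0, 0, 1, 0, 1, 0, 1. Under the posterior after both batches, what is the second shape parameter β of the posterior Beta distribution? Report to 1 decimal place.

27.1

The Beta prior is conjugate to a Binomial/Bernoulli likelihood; the update adds successes to α and failures to β.
After batch 1: Beta(5.3+24, 2.1+4) = Beta(29.3, 6.1).
After batch 2: Beta(29.3+23, 6.1+21) = Beta(52.3, 27.1).
Posterior β = 27.1.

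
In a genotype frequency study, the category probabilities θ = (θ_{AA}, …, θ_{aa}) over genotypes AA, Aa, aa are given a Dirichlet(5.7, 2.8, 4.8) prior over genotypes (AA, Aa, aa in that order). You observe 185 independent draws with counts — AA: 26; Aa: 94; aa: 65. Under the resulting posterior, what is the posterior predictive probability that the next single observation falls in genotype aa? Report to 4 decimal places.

0.3520

The Dirichlet prior is conjugate to the Multinomial likelihood: each posterior αⱼ = prior αⱼ + observed count nⱼ.
Posterior concentration: (31.7, 96.8, 69.8), total = 198.3.
P(next = aa | data) = α_{aa}/Σα = 0.3520.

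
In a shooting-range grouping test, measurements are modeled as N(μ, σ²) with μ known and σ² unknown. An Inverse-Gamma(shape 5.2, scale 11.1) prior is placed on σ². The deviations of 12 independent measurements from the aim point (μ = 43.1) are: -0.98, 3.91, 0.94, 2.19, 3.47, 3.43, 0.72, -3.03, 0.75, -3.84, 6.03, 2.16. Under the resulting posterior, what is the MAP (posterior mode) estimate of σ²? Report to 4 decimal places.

With known mean μ and an Inverse-Gamma(α, β) prior on σ², the Normal likelihood is conjugate: posterior is Inv-Gamma(α + n/2, β + Σ(xᵢ−μ)²/2).
Σ(xᵢ−μ)² = (-0.98)² + (3.91)² + (0.94)² + (2.19)² + (3.47)² + (3.43)² + (0.72)² + (-3.03)² + (0.75)² + (-3.84)² + (6.03)² + (2.16)² = 111.7679.
Posterior: Inv-Gamma(5.2 + 12/2, 11.1 + 111.7679/2) = Inv-Gamma(11.20, 66.98395).
Mode = β/(α+1) = 66.98395/12.20 = 5.4905.

5.4905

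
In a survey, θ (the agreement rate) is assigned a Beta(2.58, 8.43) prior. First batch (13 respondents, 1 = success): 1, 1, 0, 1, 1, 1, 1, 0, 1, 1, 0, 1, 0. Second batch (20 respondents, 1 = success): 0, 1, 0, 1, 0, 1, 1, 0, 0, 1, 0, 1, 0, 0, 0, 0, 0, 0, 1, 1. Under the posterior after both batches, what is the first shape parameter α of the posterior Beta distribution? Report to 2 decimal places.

19.58

The Beta prior is conjugate to a Binomial/Bernoulli likelihood; the update adds successes to α and failures to β.
After batch 1: Beta(2.58+9, 8.43+4) = Beta(11.58, 12.43).
After batch 2: Beta(11.58+8, 12.43+12) = Beta(19.58, 24.43).
Posterior α = 19.58.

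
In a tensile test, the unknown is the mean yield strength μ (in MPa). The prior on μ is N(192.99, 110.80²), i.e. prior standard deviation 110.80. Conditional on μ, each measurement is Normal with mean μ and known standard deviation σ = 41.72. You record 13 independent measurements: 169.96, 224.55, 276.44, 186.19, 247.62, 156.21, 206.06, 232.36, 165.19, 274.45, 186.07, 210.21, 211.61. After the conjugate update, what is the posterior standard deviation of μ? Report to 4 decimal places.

11.5085

For Normal data with known variance σ², a Normal(μ₀, σ₀²) prior on μ is conjugate. Posterior precision = 1/σ₀² + n/σ²; posterior mean is the precision-weighted average of μ₀ and x̄.
σ₀² = 110.80² = 12276.64, σ² = 41.72² = 1740.5584; σ² + n·σ₀² = 1740.5584 + 13·12276.64 = 161336.8784.
Posterior precision = 1/σ₀² + n/σ² = 1/12276.64 + 13/1740.5584 = (σ² + n·σ₀²)/(σ₀²σ²) = 161336.8784/(12276.64·1740.5584); posterior variance σₙ² = σ₀²σ²/(σ² + n·σ₀²) = 12276.64·1740.5584/161336.8784 = 132.444665.
Posterior SD = √σₙ² = √(12276.64·1740.5584/161336.8784) = 11.5085.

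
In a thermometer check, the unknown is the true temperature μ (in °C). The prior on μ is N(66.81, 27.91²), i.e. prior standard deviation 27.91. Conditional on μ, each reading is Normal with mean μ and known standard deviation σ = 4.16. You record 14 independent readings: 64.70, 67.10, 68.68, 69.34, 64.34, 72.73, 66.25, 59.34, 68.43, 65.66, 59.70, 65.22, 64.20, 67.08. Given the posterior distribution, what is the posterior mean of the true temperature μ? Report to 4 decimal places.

For Normal data with known variance σ², a Normal(μ₀, σ₀²) prior on μ is conjugate. Posterior precision = 1/σ₀² + n/σ²; posterior mean is the precision-weighted average of μ₀ and x̄.
Σxᵢ = 64.70 + 67.10 + 68.68 + 69.34 + 64.34 + 72.73 + 66.25 + 59.34 + 68.43 + 65.66 + 59.70 + 65.22 + 64.20 + 67.08 = 922.77, so n·x̄ = 922.77.
σ₀² = 27.91² = 778.9681, σ² = 4.16² = 17.3056; σ² + n·σ₀² = 17.3056 + 14·778.9681 = 10922.859.
Posterior mean = (μ₀/σ₀² + n·x̄/σ²)/(1/σ₀² + n/σ²) = (σ²·μ₀ + σ₀²·n·x̄)/(σ² + n·σ₀²) = (17.3056·66.81 + 778.9681·922.77)/10922.859 = 719964.580773/10922.859 = 65.9136.

65.9136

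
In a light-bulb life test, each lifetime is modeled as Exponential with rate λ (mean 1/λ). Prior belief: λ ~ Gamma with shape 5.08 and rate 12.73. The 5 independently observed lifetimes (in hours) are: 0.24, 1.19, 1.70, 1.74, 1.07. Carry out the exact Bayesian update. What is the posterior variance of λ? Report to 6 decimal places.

With a Gamma(shape α, rate β) prior on the exponential rate λ, the posterior after n observations with total T = Σxᵢ is Gamma(α+n, β+T).
Sum of observations T = 5.94 hours; n = 5.
Posterior: Gamma(5.08+5, 12.73+5.94) = Gamma(10.08, 18.67).
Var = α/β² = 0.028918.

0.028918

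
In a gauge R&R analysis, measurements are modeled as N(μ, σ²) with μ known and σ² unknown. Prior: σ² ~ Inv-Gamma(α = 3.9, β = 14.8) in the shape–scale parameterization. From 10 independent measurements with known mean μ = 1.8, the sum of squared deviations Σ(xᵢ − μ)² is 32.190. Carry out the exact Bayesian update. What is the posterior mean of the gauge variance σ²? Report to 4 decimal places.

With known mean μ and an Inverse-Gamma(α, β) prior on σ², the Normal likelihood is conjugate: posterior is Inv-Gamma(α + n/2, β + Σ(xᵢ−μ)²/2).
Posterior: Inv-Gamma(3.9 + 10/2, 14.8 + 32.190/2) = Inv-Gamma(8.90, 30.8950).
E[σ²|data] = β/(α−1) = 30.8950/7.90 = 3.9108.

3.9108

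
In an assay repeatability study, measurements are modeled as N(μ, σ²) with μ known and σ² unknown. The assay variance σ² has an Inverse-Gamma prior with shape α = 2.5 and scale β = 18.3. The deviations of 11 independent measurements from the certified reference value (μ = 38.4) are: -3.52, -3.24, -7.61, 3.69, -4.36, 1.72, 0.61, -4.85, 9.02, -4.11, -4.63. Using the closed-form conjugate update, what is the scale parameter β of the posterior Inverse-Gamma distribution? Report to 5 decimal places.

148.28410

With known mean μ and an Inverse-Gamma(α, β) prior on σ², the Normal likelihood is conjugate: posterior is Inv-Gamma(α + n/2, β + Σ(xᵢ−μ)²/2).
Σ(xᵢ−μ)² = (-3.52)² + (-3.24)² + (-7.61)² + (3.69)² + (-4.36)² + (1.72)² + (0.61)² + (-4.85)² + (9.02)² + (-4.11)² + (-4.63)² = 259.9682.
Posterior: Inv-Gamma(2.5 + 11/2, 18.3 + 259.9682/2) = Inv-Gamma(8.00, 148.28410).
Posterior β = 148.28410.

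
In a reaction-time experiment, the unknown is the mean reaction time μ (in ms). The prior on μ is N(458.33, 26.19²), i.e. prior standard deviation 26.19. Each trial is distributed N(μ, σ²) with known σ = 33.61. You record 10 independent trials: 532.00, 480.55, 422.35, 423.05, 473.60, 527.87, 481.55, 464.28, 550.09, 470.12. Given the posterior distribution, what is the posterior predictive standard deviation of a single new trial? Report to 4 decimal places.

For Normal data with known variance σ², a Normal(μ₀, σ₀²) prior on μ is conjugate. Posterior precision = 1/σ₀² + n/σ²; posterior mean is the precision-weighted average of μ₀ and x̄.
σ₀² = 26.19² = 685.9161, σ² = 33.61² = 1129.6321; σ² + n·σ₀² = 1129.6321 + 10·685.9161 = 7988.7931.
Posterior precision = 1/σ₀² + n/σ² = 1/685.9161 + 10/1129.6321 = (σ² + n·σ₀²)/(σ₀²σ²) = 7988.7931/(685.9161·1129.6321); posterior variance σₙ² = σ₀²σ²/(σ² + n·σ₀²) = 685.9161·1129.6321/7988.7931 = 96.989975.
Predictive variance for one new observation = σₙ² + σ² = 685.9161·1129.6321/7988.7931 + 1129.6321 = σ²·(σ₀² + 7988.7931)/7988.7931 = 1129.6321·8674.7092/7988.7931 = 1226.622075; SD = √(1129.6321·8674.7092/7988.7931) = 35.0232.

35.0232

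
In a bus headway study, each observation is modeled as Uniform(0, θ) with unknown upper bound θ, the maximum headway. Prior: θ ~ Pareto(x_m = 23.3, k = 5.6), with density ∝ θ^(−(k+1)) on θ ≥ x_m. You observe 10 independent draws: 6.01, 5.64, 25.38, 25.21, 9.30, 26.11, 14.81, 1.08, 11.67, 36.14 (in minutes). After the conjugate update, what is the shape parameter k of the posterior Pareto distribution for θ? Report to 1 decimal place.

A Pareto(scale x_m, shape k) prior on the upper bound θ of Uniform(0, θ) is conjugate: posterior is Pareto(max(x_m, max xᵢ), k + n).
Sample maximum = 36.14; prior scale x_m = 23.3 → posterior scale = max = 36.14.
Posterior shape = 5.6 + 10 = 15.6.
Posterior shape k = 15.6.

15.6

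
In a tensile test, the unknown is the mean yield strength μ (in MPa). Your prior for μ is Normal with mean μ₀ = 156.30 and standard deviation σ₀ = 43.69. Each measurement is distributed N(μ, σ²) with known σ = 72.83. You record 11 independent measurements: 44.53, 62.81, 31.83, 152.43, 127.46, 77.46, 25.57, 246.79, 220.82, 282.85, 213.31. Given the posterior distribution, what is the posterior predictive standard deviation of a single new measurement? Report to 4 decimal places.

For Normal data with known variance σ², a Normal(μ₀, σ₀²) prior on μ is conjugate. Posterior precision = 1/σ₀² + n/σ²; posterior mean is the precision-weighted average of μ₀ and x̄.
σ₀² = 43.69² = 1908.8161, σ² = 72.83² = 5304.2089; σ² + n·σ₀² = 5304.2089 + 11·1908.8161 = 26301.186.
Posterior precision = 1/σ₀² + n/σ² = 1/1908.8161 + 11/5304.2089 = (σ² + n·σ₀²)/(σ₀²σ²) = 26301.186/(1908.8161·5304.2089); posterior variance σₙ² = σ₀²σ²/(σ² + n·σ₀²) = 1908.8161·5304.2089/26301.186 = 384.954479.
Predictive variance for one new observation = σₙ² + σ² = 1908.8161·5304.2089/26301.186 + 5304.2089 = σ²·(σ₀² + 26301.186)/26301.186 = 5304.2089·28210.0021/26301.186 = 5689.163379; SD = √(5304.2089·28210.0021/26301.186) = 75.4265.

75.4265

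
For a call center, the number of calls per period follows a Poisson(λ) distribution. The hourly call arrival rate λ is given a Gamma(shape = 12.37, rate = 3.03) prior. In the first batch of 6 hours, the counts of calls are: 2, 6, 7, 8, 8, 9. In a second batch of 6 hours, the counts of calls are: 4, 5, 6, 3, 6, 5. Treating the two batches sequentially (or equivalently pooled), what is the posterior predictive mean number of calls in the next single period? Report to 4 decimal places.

5.4138

With a Gamma(shape α, rate β) prior, the Poisson likelihood is conjugate: the posterior is Gamma(α + ΣXᵢ, β + n).
Batch 1: sum of counts S = 40 over n = 6 hours.
After batch 1: Gamma(α+S, β+n) = Gamma(12.37+40, 3.03+6) = Gamma(52.37, 9.03).
Batch 2: sum of counts S = 29 over n = 6 hours.
After batch 2: Gamma(α+S, β+n) = Gamma(52.37+29, 9.03+6) = Gamma(81.37, 15.03).
The predictive distribution for one future period is NegBinom with mean α/β = 5.4138.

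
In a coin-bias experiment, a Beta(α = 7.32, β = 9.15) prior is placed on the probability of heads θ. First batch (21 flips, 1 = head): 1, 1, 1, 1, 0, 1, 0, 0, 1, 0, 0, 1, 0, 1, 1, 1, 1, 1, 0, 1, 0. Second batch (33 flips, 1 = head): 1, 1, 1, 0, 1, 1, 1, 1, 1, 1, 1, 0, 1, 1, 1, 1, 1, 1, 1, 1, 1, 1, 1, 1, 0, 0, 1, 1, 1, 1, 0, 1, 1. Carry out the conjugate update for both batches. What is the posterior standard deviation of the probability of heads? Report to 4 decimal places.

The Beta prior is conjugate to a Binomial/Bernoulli likelihood; the update adds successes to α and failures to β.
After batch 1: Beta(7.32+13, 9.15+8) = Beta(20.32, 17.15).
After batch 2: Beta(20.32+28, 17.15+5) = Beta(48.32, 22.15).
Var = αβ/((α+β)²(α+β+1)) = 48.32·22.15/(70.47²·71.47) = 0.00301556; SD = √0.00301556 = 0.0549.

0.0549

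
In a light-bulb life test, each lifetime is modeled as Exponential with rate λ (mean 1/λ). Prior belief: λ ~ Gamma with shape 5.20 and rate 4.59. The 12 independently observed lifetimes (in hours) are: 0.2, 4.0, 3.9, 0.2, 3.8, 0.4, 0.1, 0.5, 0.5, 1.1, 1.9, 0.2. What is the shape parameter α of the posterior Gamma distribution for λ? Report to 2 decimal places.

With a Gamma(shape α, rate β) prior on the exponential rate λ, the posterior after n observations with total T = Σxᵢ is Gamma(α+n, β+T).
Sum of observations T = 16.8 hours; n = 12.
Posterior: Gamma(5.20+12, 4.59+16.8) = Gamma(17.20, 21.39).
Posterior α = 17.20.

17.20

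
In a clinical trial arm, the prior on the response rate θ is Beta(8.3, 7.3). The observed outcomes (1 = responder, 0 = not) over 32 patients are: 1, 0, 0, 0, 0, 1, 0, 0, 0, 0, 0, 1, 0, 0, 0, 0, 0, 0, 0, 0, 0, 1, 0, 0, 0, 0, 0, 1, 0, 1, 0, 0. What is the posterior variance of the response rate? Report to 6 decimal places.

The Beta prior is conjugate to a Binomial/Bernoulli likelihood; the update adds successes to α and failures to β.
Posterior: Beta(α+k, β+n−k) = Beta(8.3+6, 7.3+26) = Beta(14.3, 33.3).
Var = αβ/((α+β)²(α+β+1)) = 14.3·33.3/(47.6²·48.6) = 0.004324.

0.004324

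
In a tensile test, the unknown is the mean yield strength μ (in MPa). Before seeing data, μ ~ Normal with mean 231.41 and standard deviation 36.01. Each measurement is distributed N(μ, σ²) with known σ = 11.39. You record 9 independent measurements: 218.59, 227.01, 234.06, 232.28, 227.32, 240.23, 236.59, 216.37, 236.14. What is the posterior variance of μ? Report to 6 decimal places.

14.256202

For Normal data with known variance σ², a Normal(μ₀, σ₀²) prior on μ is conjugate. Posterior precision = 1/σ₀² + n/σ²; posterior mean is the precision-weighted average of μ₀ and x̄.
σ₀² = 36.01² = 1296.7201, σ² = 11.39² = 129.7321; σ² + n·σ₀² = 129.7321 + 9·1296.7201 = 11800.213.
Posterior precision = 1/σ₀² + n/σ² = 1/1296.7201 + 9/129.7321 = (σ² + n·σ₀²)/(σ₀²σ²) = 11800.213/(1296.7201·129.7321); posterior variance σₙ² = σ₀²σ²/(σ² + n·σ₀²) = 1296.7201·129.7321/11800.213 = 14.256202.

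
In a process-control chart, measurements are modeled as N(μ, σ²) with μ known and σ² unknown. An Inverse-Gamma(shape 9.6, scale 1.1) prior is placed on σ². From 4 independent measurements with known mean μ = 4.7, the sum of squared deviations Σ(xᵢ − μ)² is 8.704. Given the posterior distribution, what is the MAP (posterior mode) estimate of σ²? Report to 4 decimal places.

With known mean μ and an Inverse-Gamma(α, β) prior on σ², the Normal likelihood is conjugate: posterior is Inv-Gamma(α + n/2, β + Σ(xᵢ−μ)²/2).
Posterior: Inv-Gamma(9.6 + 4/2, 1.1 + 8.704/2) = Inv-Gamma(11.60, 5.4520).
Mode = β/(α+1) = 5.4520/12.60 = 0.4327.

0.4327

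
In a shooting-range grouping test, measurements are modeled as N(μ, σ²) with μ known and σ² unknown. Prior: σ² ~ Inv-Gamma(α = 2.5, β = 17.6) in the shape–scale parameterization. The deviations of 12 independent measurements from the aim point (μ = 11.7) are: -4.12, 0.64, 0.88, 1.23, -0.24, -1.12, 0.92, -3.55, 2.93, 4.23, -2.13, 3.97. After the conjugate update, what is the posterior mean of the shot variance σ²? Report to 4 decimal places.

7.7605

With known mean μ and an Inverse-Gamma(α, β) prior on σ², the Normal likelihood is conjugate: posterior is Inv-Gamma(α + n/2, β + Σ(xᵢ−μ)²/2).
Σ(xᵢ−μ)² = (-4.12)² + (0.64)² + (0.88)² + (1.23)² + (-0.24)² + (-1.12)² + (0.92)² + (-3.55)² + (2.93)² + (4.23)² + (-2.13)² + (3.97)² = 81.2078.
Posterior: Inv-Gamma(2.5 + 12/2, 17.6 + 81.2078/2) = Inv-Gamma(8.50, 58.20390).
E[σ²|data] = β/(α−1) = 58.20390/7.50 = 7.7605.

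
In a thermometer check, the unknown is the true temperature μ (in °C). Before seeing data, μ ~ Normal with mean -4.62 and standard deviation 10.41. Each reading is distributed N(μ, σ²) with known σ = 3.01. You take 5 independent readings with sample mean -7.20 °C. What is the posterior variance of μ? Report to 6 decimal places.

1.782220

For Normal data with known variance σ², a Normal(μ₀, σ₀²) prior on μ is conjugate. Posterior precision = 1/σ₀² + n/σ²; posterior mean is the precision-weighted average of μ₀ and x̄.
σ₀² = 10.41² = 108.3681, σ² = 3.01² = 9.0601; σ² + n·σ₀² = 9.0601 + 5·108.3681 = 550.9006.
Posterior precision = 1/σ₀² + n/σ² = 1/108.3681 + 5/9.0601 = (σ² + n·σ₀²)/(σ₀²σ²) = 550.9006/(108.3681·9.0601); posterior variance σₙ² = σ₀²σ²/(σ² + n·σ₀²) = 108.3681·9.0601/550.9006 = 1.782220.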